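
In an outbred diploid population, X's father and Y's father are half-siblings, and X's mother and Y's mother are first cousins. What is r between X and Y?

0.09375

Relatedness sums over independent paths through distinct common ancestors.
X and Y are related in two ways: half first cousins through their fathers (r = 1/16) and second cousins through their mothers (r = 1/32).
r = 1/16 + 1/32 = 0.09375.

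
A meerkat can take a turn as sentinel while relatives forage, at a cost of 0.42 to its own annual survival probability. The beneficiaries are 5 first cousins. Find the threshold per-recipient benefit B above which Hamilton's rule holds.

0.672

r to a first cousin = 0.125 (first cousins share one grandparent pair — two paths of length 4: r = 2·(1/2)^4 = 1/8).
Hamilton's rule with n recipients of equal r: n·r·B > C, so B > C/(n·r) = 0.42/(5·0.125) = 0.672.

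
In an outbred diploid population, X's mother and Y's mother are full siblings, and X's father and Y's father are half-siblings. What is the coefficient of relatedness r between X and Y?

With two independent routes of shared ancestry, r is the sum of the two contributions.
X and Y are related in two ways: first cousins through their mothers (r = 1/8) and half first cousins through their fathers (r = 1/16).
r = 1/8 + 1/16 = 3/16 = 0.1875.

0.1875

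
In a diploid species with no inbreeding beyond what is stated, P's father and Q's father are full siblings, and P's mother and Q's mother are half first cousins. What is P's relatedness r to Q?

With two independent routes of shared ancestry, r is the sum of the two contributions.
P and Q are related in two ways: first cousins through their fathers (r = 1/8) and half second cousins through their mothers (r = 1/64).
r = 1/8 + 1/64 = 0.140625.

0.140625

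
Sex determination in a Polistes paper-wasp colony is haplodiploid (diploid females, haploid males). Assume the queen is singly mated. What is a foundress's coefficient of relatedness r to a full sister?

Haplodiploid full sisters inherit their father's entire haploid genome identically (contributing 1/2) and on average half of their mother's contribution (1/2 · 1/2 = 1/4); r = 1/2 + 1/4 = 3/4.

0.75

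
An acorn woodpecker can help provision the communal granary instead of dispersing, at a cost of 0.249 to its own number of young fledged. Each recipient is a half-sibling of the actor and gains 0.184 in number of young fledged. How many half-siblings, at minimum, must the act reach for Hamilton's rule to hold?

6

r to a half-sibling = 0.25 (half-sibs share one parent — one path of length 2: r = (1/2)^2 = 1/4).
Hamilton's rule: n·r·B > C  ⇒  n > C/(r·B) = 0.249/(0.25·0.184) = 5.413.
The smallest integer exceeding 5.413 is 6.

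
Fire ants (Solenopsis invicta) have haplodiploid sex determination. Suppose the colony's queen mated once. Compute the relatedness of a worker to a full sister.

Haplodiploid full sisters inherit their father's entire haploid genome identically (contributing 1/2) and on average half of their mother's contribution (1/2 · 1/2 = 1/4); r = 1/2 + 1/4 = 3/4.

0.75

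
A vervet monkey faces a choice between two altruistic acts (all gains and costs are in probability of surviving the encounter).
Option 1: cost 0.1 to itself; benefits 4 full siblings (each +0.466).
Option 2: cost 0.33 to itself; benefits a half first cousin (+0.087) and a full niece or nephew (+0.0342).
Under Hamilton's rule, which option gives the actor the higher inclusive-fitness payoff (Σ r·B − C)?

Option 1

Option 1: r to a full sibling = 0.5.
Option 1: Σ r·B − C = (4·0.5·0.466) − 0.1 = 0.832.
Option 2: r to a half first cousin = 0.0625.
Option 2: r to a full niece or nephew = 0.25.
Option 2: Σ r·B − C = (1·0.0625·0.087 + 1·0.25·0.0342) − 0.33 = -0.3160125.
Option 1 has the higher net inclusive-fitness payoff.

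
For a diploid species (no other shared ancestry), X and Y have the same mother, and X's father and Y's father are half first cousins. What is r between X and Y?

0.265625

Relatedness sums over independent paths through distinct common ancestors.
X and Y are related in two ways: half-sibs through their shared mother (r = 1/4) and half second cousins through their fathers (r = 1/64).
r = 1/4 + 1/64 = 17/64 = 0.265625.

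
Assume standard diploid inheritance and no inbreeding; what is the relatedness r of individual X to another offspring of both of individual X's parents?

0.5

Each parent–offspring link contributes a factor of 1/2, and independent paths through distinct common ancestors add.
Full sibs share both parents — two paths of length 2: r = 2·(1/2)^2 = 1/2.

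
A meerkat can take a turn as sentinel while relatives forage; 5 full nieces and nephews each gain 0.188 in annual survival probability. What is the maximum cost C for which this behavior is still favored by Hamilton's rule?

0.235

r to a full niece or nephew = 1/4 (full aunt/uncle↔niece/nephew: two paths of length 3 through the shared grandparent pair: r = 2·(1/2)^3 = 1/4).
Hamilton's rule: n·r·B > C, so the trait is favored while C < n·r·B = 5·0.25·0.188 = 0.235.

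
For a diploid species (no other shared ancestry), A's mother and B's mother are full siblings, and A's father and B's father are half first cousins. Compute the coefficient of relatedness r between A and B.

With two independent routes of shared ancestry, r is the sum of the two contributions.
A and B are related in two ways: first cousins through their mothers (r = 1/8) and half second cousins through their fathers (r = 1/64).
r = 1/8 + 1/64 = 9/64 = 0.140625.

0.140625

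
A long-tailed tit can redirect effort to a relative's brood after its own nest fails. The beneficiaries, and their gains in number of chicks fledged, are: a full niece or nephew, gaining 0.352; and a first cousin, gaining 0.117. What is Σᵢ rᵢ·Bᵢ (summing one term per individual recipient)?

r to a full niece or nephew = 1/4 (full aunt/uncle↔niece/nephew: two paths of length 3 through the shared grandparent pair: r = 2·(1/2)^3 = 1/4).
r to a first cousin = 1/8 (first cousins share one grandparent pair — two paths of length 4: r = 2·(1/2)^4 = 1/8).
Summing one r·B term per recipient: 1·0.25·0.352 + 1·0.125·0.117 = 0.102625.

0.102625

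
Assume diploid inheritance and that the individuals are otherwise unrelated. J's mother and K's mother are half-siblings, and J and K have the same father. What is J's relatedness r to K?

0.3125

Wright's path rule: contributions from independent ancestry routes add.
J and K are related in two ways: half first cousins through their mothers (r = 1/16) and half-sibs through their shared father (r = 1/4).
r = 1/16 + 1/4 = 5/16 = 0.3125.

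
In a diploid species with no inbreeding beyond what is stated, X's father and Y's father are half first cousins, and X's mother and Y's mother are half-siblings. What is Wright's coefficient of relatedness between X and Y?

Relatedness sums over independent paths through distinct common ancestors.
X and Y are related in two ways: half second cousins through their fathers (r = 1/64) and half first cousins through their mothers (r = 1/16).
r = 1/64 + 1/16 = 5/64 = 0.078125.

0.078125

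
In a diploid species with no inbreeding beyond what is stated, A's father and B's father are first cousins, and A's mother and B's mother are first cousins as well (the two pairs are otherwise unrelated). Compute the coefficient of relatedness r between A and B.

0.0625

Independent pedigree routes through distinct common ancestors add.
A and B are related in two ways: second cousins through their fathers (r = 1/32) and second cousins through their mothers (r = 1/32).
r = 1/32 + 1/32 = 0.0625.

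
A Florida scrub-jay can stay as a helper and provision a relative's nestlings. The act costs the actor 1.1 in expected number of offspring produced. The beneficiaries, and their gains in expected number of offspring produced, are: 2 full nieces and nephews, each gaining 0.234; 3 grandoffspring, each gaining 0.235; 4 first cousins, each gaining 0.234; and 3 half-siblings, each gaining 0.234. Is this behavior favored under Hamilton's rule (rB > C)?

No

Hamilton's rule: the trait is favored when the sum of r·B over every recipient exceeds the actor's cost C.
r to a full niece or nephew = 1/4 (full aunt/uncle↔niece/nephew: two paths of length 3 through the shared grandparent pair: r = 2·(1/2)^3 = 1/4).
r to a grandoffspring = 0.25 (two parent–offspring links: r = (1/2)^2 = 1/4).
r to a first cousin = 1/8 (first cousins share one grandparent pair — two paths of length 4: r = 2·(1/2)^4 = 1/8).
r to a half-sibling = 1/4 (half-sibs share one parent — one path of length 2: r = (1/2)^2 = 1/4).
Summing one r·B term per recipient: 2·0.25·0.234 + 3·0.25·0.235 + 4·0.125·0.234 + 3·0.25·0.234 = 0.58575.
0.58575 < 1.1: the indirect benefit is less than the cost.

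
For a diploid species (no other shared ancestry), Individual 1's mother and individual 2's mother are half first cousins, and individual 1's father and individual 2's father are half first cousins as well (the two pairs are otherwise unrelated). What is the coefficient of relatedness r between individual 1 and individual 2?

Independent pedigree routes through distinct common ancestors add.
Individual 1 and individual 2 are related in two ways: half second cousins through their mothers (r = 1/64) and half second cousins through their fathers (r = 1/64).
r = 1/64 + 1/64 = 0.03125.

0.03125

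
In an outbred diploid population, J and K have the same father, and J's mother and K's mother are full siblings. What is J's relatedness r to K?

Wright's path rule: contributions from independent ancestry routes add.
J and K are related in two ways: half-sibs through their shared father (r = 1/4) and first cousins through their mothers (r = 1/8).
r = 1/4 + 1/8 = 3/8 = 0.375.

0.375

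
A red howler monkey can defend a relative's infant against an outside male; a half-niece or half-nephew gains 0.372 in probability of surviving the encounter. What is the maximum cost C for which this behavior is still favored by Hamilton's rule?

r to a half-niece or half-nephew = 1/8 (half-aunt/uncle↔niece/nephew: one path of length 3: r = (1/2)^3 = 1/8).
Hamilton's rule: n·r·B > C, so the trait is favored while C < n·r·B = 1·0.125·0.372 = 0.0465.

0.0465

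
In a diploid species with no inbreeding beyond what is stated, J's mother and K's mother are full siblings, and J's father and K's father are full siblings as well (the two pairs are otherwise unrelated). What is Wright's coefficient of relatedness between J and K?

0.25

With two independent routes of shared ancestry, r is the sum of the two contributions.
J and K are related in two ways: first cousins through their mothers (r = 1/8) and first cousins through their fathers (r = 1/8) — i.e. double first cousins.
r = 1/8 + 1/8 = 1/4 = 0.25.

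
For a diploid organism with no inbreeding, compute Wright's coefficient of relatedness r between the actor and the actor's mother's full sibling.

Each parent–offspring link contributes a factor of 1/2, and independent paths through distinct common ancestors add.
Full aunt/uncle↔niece/nephew: two paths of length 3 through the shared grandparent pair: r = 2·(1/2)^3 = 1/4.

0.25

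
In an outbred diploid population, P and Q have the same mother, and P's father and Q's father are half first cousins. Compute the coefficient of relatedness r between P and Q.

Relatedness sums over independent paths through distinct common ancestors.
P and Q are related in two ways: half-sibs through their shared mother (r = 1/4) and half second cousins through their fathers (r = 1/64).
r = 1/4 + 1/64 = 0.265625.

0.265625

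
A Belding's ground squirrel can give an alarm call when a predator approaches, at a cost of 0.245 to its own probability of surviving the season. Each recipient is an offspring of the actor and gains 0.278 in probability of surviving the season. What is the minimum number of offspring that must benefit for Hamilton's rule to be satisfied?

r to an offspring = 1/2 (one parent–offspring link: r = (1/2)^1 = 1/2).
Hamilton's rule: n·r·B > C  ⇒  n > C/(r·B) = 0.245/(0.5·0.278) = 1.763.
The smallest integer exceeding 1.763 is 2.

2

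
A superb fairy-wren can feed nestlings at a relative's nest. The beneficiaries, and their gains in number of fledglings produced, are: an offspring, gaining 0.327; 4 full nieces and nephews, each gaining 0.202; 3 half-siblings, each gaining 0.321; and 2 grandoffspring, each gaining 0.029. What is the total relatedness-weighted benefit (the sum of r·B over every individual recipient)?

r to an offspring = 1/2 (one parent–offspring link: r = (1/2)^1 = 1/2).
r to a full niece or nephew = 0.25 (full aunt/uncle↔niece/nephew: two paths of length 3 through the shared grandparent pair: r = 2·(1/2)^3 = 1/4).
r to a half-sibling = 1/4 (half-sibs share one parent — one path of length 2: r = (1/2)^2 = 1/4).
r to a grandoffspring = 0.25 (two parent–offspring links: r = (1/2)^2 = 1/4).
Summing one r·B term per recipient: 1·0.5·0.327 + 4·0.25·0.202 + 3·0.25·0.321 + 2·0.25·0.029 = 0.62075.

0.62075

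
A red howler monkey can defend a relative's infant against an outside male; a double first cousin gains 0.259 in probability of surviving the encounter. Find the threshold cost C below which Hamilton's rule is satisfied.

0.06475

r to a double first cousin = 0.25 (double first cousins share both grandparent pairs — four paths of length 4: r = 4·(1/2)^4 = 1/4).
Hamilton's rule: n·r·B > C, so the trait is favored while C < n·r·B = 1·0.25·0.259 = 0.06475.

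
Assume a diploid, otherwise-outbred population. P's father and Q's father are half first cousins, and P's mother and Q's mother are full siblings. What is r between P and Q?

0.140625

Wright's path rule: contributions from independent ancestry routes add.
P and Q are related in two ways: half second cousins through their fathers (r = 1/64) and first cousins through their mothers (r = 1/8).
r = 1/64 + 1/8 = 9/64 = 0.140625.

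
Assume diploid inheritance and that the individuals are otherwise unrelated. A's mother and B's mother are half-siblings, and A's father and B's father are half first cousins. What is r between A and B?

0.078125

Wright's path rule: contributions from independent ancestry routes add.
A and B are related in two ways: half first cousins through their mothers (r = 1/16) and half second cousins through their fathers (r = 1/64).
r = 1/16 + 1/64 = 0.078125.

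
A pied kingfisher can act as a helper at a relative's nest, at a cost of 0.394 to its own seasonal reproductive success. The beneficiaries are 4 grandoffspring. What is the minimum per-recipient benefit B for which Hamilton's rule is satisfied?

0.394

r to a grandoffspring = 0.25 (two parent–offspring links: r = (1/2)^2 = 1/4).
Hamilton's rule with n recipients of equal r: n·r·B > C, so B > C/(n·r) = 0.394/(4·0.25) = 0.394.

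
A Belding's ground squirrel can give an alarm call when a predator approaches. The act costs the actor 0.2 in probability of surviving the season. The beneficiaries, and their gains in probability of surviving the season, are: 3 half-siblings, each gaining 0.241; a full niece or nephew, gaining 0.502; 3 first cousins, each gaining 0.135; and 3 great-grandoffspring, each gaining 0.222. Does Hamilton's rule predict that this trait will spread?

Hamilton's rule: the trait is favored when the sum of r·B over every recipient exceeds the actor's cost C.
r to a half-sibling = 1/4 (half-sibs share one parent — one path of length 2: r = (1/2)^2 = 1/4).
r to a full niece or nephew = 1/4 (full aunt/uncle↔niece/nephew: two paths of length 3 through the shared grandparent pair: r = 2·(1/2)^3 = 1/4).
r to a first cousin = 0.125 (first cousins share one grandparent pair — two paths of length 4: r = 2·(1/2)^4 = 1/8).
r to a great-grandoffspring = 1/8 (three parent–offspring links: r = (1/2)^3 = 1/8).
Summing one r·B term per recipient: 3·0.25·0.241 + 1·0.25·0.502 + 3·0.125·0.135 + 3·0.125·0.222 = 0.440125.
0.440125 > 0.2: the indirect benefit exceeds the cost.

Yes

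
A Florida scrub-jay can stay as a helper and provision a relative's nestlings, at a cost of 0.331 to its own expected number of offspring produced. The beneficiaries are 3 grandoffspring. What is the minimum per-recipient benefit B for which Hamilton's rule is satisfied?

0.4413

r to a grandoffspring = 1/4 (two parent–offspring links: r = (1/2)^2 = 1/4).
Hamilton's rule with n recipients of equal r: n·r·B > C, so B > C/(n·r) = 0.331/(3·0.25) = 0.4413.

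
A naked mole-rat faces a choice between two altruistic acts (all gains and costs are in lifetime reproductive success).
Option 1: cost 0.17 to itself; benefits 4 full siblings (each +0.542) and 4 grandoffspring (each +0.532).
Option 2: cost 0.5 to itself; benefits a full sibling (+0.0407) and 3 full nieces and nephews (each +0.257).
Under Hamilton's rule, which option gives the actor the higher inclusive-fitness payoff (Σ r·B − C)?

Option 1: r to a full sibling = 0.5.
Option 1: r to a grandoffspring = 0.25.
Option 1: Σ r·B − C = (4·0.5·0.542 + 4·0.25·0.532) − 0.17 = 1.446.
Option 2: r to a full sibling = 0.5.
Option 2: r to a full niece or nephew = 0.25.
Option 2: Σ r·B − C = (1·0.5·0.0407 + 3·0.25·0.257) − 0.5 = -0.2869.
Option 1 has the higher net inclusive-fitness payoff.

Option 1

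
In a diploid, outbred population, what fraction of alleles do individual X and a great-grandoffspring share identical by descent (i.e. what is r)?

0.125

Each parent–offspring link contributes a factor of 1/2, and independent paths through distinct common ancestors add.
Three parent–offspring links: r = (1/2)^3 = 1/8.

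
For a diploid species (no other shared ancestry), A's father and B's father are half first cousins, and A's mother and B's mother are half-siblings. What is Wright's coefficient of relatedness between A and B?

Independent pedigree routes through distinct common ancestors add.
A and B are related in two ways: half second cousins through their fathers (r = 1/64) and half first cousins through their mothers (r = 1/16).
r = 1/64 + 1/16 = 5/64 = 0.078125.

0.078125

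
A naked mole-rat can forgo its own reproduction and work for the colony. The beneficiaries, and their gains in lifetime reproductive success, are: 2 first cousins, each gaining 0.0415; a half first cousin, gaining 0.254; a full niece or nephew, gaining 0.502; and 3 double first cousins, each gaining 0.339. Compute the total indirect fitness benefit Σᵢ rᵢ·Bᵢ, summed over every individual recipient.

0.406

r to a first cousin = 0.125 (first cousins share one grandparent pair — two paths of length 4: r = 2·(1/2)^4 = 1/8).
r to a half first cousin = 0.0625 (half first cousins share one grandparent — one path of length 4: r = (1/2)^4 = 1/16).
r to a full niece or nephew = 1/4 (full aunt/uncle↔niece/nephew: two paths of length 3 through the shared grandparent pair: r = 2·(1/2)^3 = 1/4).
r to a double first cousin = 0.25 (double first cousins share both grandparent pairs — four paths of length 4: r = 4·(1/2)^4 = 1/4).
Summing one r·B term per recipient: 2·0.125·0.0415 + 1·0.0625·0.254 + 1·0.25·0.502 + 3·0.25·0.339 = 0.406.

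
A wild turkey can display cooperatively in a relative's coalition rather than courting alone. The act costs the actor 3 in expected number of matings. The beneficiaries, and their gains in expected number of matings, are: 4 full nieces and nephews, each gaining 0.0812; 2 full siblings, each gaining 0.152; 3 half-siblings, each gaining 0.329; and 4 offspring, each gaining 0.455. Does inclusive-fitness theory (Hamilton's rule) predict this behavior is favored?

Hamilton's rule: the trait is favored when the sum of r·B over every recipient exceeds the actor's cost C.
r to a full niece or nephew = 0.25 (full aunt/uncle↔niece/nephew: two paths of length 3 through the shared grandparent pair: r = 2·(1/2)^3 = 1/4).
r to a full sibling = 1/2 (full sibs share both parents — two paths of length 2: r = 2·(1/2)^2 = 1/2).
r to a half-sibling = 0.25 (half-sibs share one parent — one path of length 2: r = (1/2)^2 = 1/4).
r to an offspring = 1/2 (one parent–offspring link: r = (1/2)^1 = 1/2).
Summing one r·B term per recipient: 4·0.25·0.0812 + 2·0.5·0.152 + 3·0.25·0.329 + 4·0.5·0.455 = 1.38995.
1.38995 < 3: the indirect benefit is less than the cost.

No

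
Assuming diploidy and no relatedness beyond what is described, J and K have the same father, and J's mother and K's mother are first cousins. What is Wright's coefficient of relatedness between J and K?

0.28125

Wright's path rule: contributions from independent ancestry routes add.
J and K are related in two ways: half-sibs through their shared father (r = 1/4) and second cousins through their mothers (r = 1/32).
r = 1/4 + 1/32 = 0.28125.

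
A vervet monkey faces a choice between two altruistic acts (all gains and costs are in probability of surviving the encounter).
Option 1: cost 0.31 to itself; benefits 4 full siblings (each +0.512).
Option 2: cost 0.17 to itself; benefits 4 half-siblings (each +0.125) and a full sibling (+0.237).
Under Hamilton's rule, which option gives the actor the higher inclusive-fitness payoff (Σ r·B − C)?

Option 1

Option 1: r to a full sibling = 0.5.
Option 1: Σ r·B − C = (4·0.5·0.512) − 0.31 = 0.714.
Option 2: r to a half-sibling = 0.25.
Option 2: r to a full sibling = 0.5.
Option 2: Σ r·B − C = (4·0.25·0.125 + 1·0.5·0.237) − 0.17 = 0.0735.
Option 1 has the higher net inclusive-fitness payoff.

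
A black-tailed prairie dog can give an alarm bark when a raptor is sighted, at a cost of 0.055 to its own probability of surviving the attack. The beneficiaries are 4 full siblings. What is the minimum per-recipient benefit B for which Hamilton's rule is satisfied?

r to a full sibling = 0.5 (full sibs share both parents — two paths of length 2: r = 2·(1/2)^2 = 1/2).
Hamilton's rule with n recipients of equal r: n·r·B > C, so B > C/(n·r) = 0.055/(4·0.5) = 0.0275.

0.0275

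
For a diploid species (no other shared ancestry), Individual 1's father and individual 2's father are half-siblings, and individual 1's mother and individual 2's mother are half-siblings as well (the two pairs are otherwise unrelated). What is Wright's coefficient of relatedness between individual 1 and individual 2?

With two independent routes of shared ancestry, r is the sum of the two contributions.
Individual 1 and individual 2 are related in two ways: half first cousins through their fathers (r = 1/16) and half first cousins through their mothers (r = 1/16).
r = 1/16 + 1/16 = 0.125.

0.125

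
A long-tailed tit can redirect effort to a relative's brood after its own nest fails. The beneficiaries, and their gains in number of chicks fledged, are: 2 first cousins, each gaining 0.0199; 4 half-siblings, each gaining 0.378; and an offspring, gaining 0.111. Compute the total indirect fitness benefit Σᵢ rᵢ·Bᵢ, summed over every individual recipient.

r to a first cousin = 1/8 (first cousins share one grandparent pair — two paths of length 4: r = 2·(1/2)^4 = 1/8).
r to a half-sibling = 0.25 (half-sibs share one parent — one path of length 2: r = (1/2)^2 = 1/4).
r to an offspring = 1/2 (one parent–offspring link: r = (1/2)^1 = 1/2).
Summing one r·B term per recipient: 2·0.125·0.0199 + 4·0.25·0.378 + 1·0.5·0.111 = 0.438475.

0.438475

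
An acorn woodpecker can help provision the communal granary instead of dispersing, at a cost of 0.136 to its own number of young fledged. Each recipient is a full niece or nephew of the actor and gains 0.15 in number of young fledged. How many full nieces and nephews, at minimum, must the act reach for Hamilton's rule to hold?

4

r to a full niece or nephew = 1/4 (full aunt/uncle↔niece/nephew: two paths of length 3 through the shared grandparent pair: r = 2·(1/2)^3 = 1/4).
Hamilton's rule: n·r·B > C  ⇒  n > C/(r·B) = 0.136/(0.25·0.15) = 3.627.
The smallest integer exceeding 3.627 is 4.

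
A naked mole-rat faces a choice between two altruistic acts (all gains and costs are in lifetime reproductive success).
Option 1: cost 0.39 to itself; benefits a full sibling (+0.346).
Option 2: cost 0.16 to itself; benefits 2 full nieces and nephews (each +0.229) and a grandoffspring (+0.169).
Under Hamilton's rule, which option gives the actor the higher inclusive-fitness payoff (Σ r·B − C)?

Option 2

Option 1: r to a full sibling = 0.5.
Option 1: Σ r·B − C = (1·0.5·0.346) − 0.39 = -0.217.
Option 2: r to a full niece or nephew = 0.25.
Option 2: r to a grandoffspring = 0.25.
Option 2: Σ r·B − C = (2·0.25·0.229 + 1·0.25·0.169) − 0.16 = -0.00325.
Option 2 has the higher net inclusive-fitness payoff.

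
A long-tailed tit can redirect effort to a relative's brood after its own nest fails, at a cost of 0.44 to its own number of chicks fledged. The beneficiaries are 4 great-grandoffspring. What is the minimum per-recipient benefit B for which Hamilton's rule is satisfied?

0.88

r to a great-grandoffspring = 0.125 (three parent–offspring links: r = (1/2)^3 = 1/8).
Hamilton's rule with n recipients of equal r: n·r·B > C, so B > C/(n·r) = 0.44/(4·0.125) = 0.88.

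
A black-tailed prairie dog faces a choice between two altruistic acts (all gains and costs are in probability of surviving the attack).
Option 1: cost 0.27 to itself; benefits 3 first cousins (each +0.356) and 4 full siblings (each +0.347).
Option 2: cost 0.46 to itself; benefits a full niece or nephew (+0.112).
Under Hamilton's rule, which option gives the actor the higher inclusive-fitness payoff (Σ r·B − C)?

Option 1: r to a first cousin = 0.125.
Option 1: r to a full sibling = 0.5.
Option 1: Σ r·B − C = (3·0.125·0.356 + 4·0.5·0.347) − 0.27 = 0.5575.
Option 2: r to a full niece or nephew = 0.25.
Option 2: Σ r·B − C = (1·0.25·0.112) − 0.46 = -0.432.
Option 1 has the higher net inclusive-fitness payoff.

Option 1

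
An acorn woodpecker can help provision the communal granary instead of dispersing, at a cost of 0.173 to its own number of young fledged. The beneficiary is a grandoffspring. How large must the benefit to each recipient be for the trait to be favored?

0.692

r to a grandoffspring = 1/4 (two parent–offspring links: r = (1/2)^2 = 1/4).
Hamilton's rule with n recipients of equal r: n·r·B > C, so B > C/(n·r) = 0.173/(1·0.25) = 0.692.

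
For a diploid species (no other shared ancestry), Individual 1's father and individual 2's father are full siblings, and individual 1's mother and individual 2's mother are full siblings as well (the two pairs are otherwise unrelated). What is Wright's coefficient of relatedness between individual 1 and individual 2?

0.25

With two independent routes of shared ancestry, r is the sum of the two contributions.
Individual 1 and individual 2 are related in two ways: first cousins through their fathers (r = 1/8) and first cousins through their mothers (r = 1/8) — i.e. double first cousins.
r = 1/8 + 1/8 = 0.25.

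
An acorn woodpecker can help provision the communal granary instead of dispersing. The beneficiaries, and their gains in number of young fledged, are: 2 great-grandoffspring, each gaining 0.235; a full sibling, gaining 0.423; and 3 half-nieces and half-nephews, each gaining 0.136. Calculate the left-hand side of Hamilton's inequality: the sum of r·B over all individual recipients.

0.32125

r to a great-grandoffspring = 0.125 (three parent–offspring links: r = (1/2)^3 = 1/8).
r to a full sibling = 0.5 (full sibs share both parents — two paths of length 2: r = 2·(1/2)^2 = 1/2).
r to a half-niece or half-nephew = 1/8 (half-aunt/uncle↔niece/nephew: one path of length 3: r = (1/2)^3 = 1/8).
Summing one r·B term per recipient: 2·0.125·0.235 + 1·0.5·0.423 + 3·0.125·0.136 = 0.32125.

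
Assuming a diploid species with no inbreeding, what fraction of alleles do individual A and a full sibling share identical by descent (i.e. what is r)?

0.5

Each parent–offspring link contributes a factor of 1/2, and independent paths through distinct common ancestors add.
Full sibs share both parents — two paths of length 2: r = 2·(1/2)^2 = 1/2.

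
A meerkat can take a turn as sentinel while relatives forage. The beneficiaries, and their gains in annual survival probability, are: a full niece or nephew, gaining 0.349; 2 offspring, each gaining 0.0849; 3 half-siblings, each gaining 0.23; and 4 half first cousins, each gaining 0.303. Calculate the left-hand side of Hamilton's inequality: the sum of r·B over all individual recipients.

0.4204

r to a full niece or nephew = 1/4 (full aunt/uncle↔niece/nephew: two paths of length 3 through the shared grandparent pair: r = 2·(1/2)^3 = 1/4).
r to an offspring = 0.5 (one parent–offspring link: r = (1/2)^1 = 1/2).
r to a half-sibling = 1/4 (half-sibs share one parent — one path of length 2: r = (1/2)^2 = 1/4).
r to a half first cousin = 0.0625 (half first cousins share one grandparent — one path of length 4: r = (1/2)^4 = 1/16).
Summing one r·B term per recipient: 1·0.25·0.349 + 2·0.5·0.0849 + 3·0.25·0.23 + 4·0.0625·0.303 = 0.4204.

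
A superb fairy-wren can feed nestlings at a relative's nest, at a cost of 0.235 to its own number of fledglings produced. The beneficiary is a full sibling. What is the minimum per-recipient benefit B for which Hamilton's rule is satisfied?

r to a full sibling = 0.5 (full sibs share both parents — two paths of length 2: r = 2·(1/2)^2 = 1/2).
Hamilton's rule with n recipients of equal r: n·r·B > C, so B > C/(n·r) = 0.235/(1·0.5) = 0.47.

0.47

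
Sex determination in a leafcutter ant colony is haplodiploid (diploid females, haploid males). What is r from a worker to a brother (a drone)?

0.25

Her haploid brother carries none of their father's genes and a random half of their mother's genome; that half matches the maternal half of her own genome with probability 1/2: r = 1/2 · 1/2 = 1/4.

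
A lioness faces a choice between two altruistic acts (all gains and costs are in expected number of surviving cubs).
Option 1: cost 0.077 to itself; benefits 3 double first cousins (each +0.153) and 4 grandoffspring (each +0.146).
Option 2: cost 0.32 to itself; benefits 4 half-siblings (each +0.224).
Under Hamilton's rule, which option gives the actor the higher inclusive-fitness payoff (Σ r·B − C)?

Option 1: r to a double first cousin = 0.25.
Option 1: r to a grandoffspring = 0.25.
Option 1: Σ r·B − C = (3·0.25·0.153 + 4·0.25·0.146) − 0.077 = 0.18375.
Option 2: r to a half-sibling = 0.25.
Option 2: Σ r·B − C = (4·0.25·0.224) − 0.32 = -0.096.
Option 1 has the higher net inclusive-fitness payoff.

Option 1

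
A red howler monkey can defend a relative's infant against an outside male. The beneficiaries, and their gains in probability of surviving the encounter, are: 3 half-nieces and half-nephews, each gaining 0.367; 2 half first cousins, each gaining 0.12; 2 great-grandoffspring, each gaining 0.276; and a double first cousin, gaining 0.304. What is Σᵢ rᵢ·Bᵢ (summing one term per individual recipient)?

r to a half-niece or half-nephew = 0.125 (half-aunt/uncle↔niece/nephew: one path of length 3: r = (1/2)^3 = 1/8).
r to a half first cousin = 1/16 (half first cousins share one grandparent — one path of length 4: r = (1/2)^4 = 1/16).
r to a great-grandoffspring = 1/8 (three parent–offspring links: r = (1/2)^3 = 1/8).
r to a double first cousin = 1/4 (double first cousins share both grandparent pairs — four paths of length 4: r = 4·(1/2)^4 = 1/4).
Summing one r·B term per recipient: 3·0.125·0.367 + 2·0.0625·0.12 + 2·0.125·0.276 + 1·0.25·0.304 = 0.297625.

0.297625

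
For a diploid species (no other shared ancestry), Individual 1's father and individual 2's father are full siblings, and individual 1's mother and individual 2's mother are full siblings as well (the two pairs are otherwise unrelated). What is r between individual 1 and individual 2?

0.25

Independent pedigree routes through distinct common ancestors add.
Individual 1 and individual 2 are related in two ways: first cousins through their fathers (r = 1/8) and first cousins through their mothers (r = 1/8) — i.e. double first cousins.
r = 1/8 + 1/8 = 1/4 = 0.25.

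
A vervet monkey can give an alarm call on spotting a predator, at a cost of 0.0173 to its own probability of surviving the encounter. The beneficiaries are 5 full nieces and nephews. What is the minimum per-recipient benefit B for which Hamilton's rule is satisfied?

r to a full niece or nephew = 0.25 (full aunt/uncle↔niece/nephew: two paths of length 3 through the shared grandparent pair: r = 2·(1/2)^3 = 1/4).
Hamilton's rule with n recipients of equal r: n·r·B > C, so B > C/(n·r) = 0.0173/(5·0.25) = 0.0138.

0.0138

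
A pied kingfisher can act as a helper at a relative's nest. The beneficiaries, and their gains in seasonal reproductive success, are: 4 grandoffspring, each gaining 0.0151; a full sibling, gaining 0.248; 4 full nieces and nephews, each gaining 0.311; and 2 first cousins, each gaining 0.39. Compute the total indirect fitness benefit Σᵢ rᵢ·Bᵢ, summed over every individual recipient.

0.5476

r to a grandoffspring = 1/4 (two parent–offspring links: r = (1/2)^2 = 1/4).
r to a full sibling = 0.5 (full sibs share both parents — two paths of length 2: r = 2·(1/2)^2 = 1/2).
r to a full niece or nephew = 1/4 (full aunt/uncle↔niece/nephew: two paths of length 3 through the shared grandparent pair: r = 2·(1/2)^3 = 1/4).
r to a first cousin = 0.125 (first cousins share one grandparent pair — two paths of length 4: r = 2·(1/2)^4 = 1/8).
Summing one r·B term per recipient: 4·0.25·0.0151 + 1·0.5·0.248 + 4·0.25·0.311 + 2·0.125·0.39 = 0.5476.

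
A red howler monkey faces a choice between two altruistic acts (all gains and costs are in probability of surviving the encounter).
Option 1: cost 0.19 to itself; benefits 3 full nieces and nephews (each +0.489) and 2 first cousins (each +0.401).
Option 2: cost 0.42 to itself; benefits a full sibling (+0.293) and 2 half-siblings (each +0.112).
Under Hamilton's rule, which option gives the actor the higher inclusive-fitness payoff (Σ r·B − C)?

Option 1

Option 1: r to a full niece or nephew = 0.25.
Option 1: r to a first cousin = 0.125.
Option 1: Σ r·B − C = (3·0.25·0.489 + 2·0.125·0.401) − 0.19 = 0.277.
Option 2: r to a full sibling = 0.5.
Option 2: r to a half-sibling = 0.25.
Option 2: Σ r·B − C = (1·0.5·0.293 + 2·0.25·0.112) − 0.42 = -0.2175.
Option 1 has the higher net inclusive-fitness payoff.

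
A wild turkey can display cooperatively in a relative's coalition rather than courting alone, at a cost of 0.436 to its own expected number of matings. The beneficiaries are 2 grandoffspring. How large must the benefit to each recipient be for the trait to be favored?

r to a grandoffspring = 0.25 (two parent–offspring links: r = (1/2)^2 = 1/4).
Hamilton's rule with n recipients of equal r: n·r·B > C, so B > C/(n·r) = 0.436/(2·0.25) = 0.872.

0.872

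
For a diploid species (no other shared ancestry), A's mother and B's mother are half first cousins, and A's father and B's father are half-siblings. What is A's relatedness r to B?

Relatedness sums over independent paths through distinct common ancestors.
A and B are related in two ways: half second cousins through their mothers (r = 1/64) and half first cousins through their fathers (r = 1/16).
r = 1/64 + 1/16 = 0.078125.

0.078125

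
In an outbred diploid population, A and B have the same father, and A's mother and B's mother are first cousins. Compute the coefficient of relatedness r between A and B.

Wright's path rule: contributions from independent ancestry routes add.
A and B are related in two ways: half-sibs through their shared father (r = 1/4) and second cousins through their mothers (r = 1/32).
r = 1/4 + 1/32 = 0.28125.

0.28125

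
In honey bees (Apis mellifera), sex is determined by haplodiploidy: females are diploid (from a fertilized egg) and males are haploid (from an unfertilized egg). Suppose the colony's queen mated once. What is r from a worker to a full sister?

0.75

Haplodiploid full sisters inherit their father's entire haploid genome identically (contributing 1/2) and on average half of their mother's contribution (1/2 · 1/2 = 1/4); r = 1/2 + 1/4 = 3/4.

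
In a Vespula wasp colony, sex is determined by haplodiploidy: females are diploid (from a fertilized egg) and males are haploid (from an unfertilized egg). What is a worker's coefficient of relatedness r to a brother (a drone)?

Her haploid brother carries none of their father's genes and a random half of their mother's genome; that half matches the maternal half of her own genome with probability 1/2: r = 1/2 · 1/2 = 1/4.

0.25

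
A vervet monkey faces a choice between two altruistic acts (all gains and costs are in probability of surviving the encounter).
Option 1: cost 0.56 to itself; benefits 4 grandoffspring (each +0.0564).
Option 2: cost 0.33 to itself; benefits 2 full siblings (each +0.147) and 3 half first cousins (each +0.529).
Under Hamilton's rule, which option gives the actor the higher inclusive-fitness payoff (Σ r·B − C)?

Option 2

Option 1: r to a grandoffspring = 0.25.
Option 1: Σ r·B − C = (4·0.25·0.0564) − 0.56 = -0.5036.
Option 2: r to a full sibling = 0.5.
Option 2: r to a half first cousin = 0.0625.
Option 2: Σ r·B − C = (2·0.5·0.147 + 3·0.0625·0.529) − 0.33 = -0.0838125.
Option 2 has the higher net inclusive-fitness payoff.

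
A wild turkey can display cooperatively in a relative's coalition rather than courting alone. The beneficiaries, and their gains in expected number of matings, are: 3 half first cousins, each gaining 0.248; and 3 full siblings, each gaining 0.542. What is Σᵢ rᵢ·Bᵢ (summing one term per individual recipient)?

0.8595

r to a half first cousin = 0.0625 (half first cousins share one grandparent — one path of length 4: r = (1/2)^4 = 1/16).
r to a full sibling = 1/2 (full sibs share both parents — two paths of length 2: r = 2·(1/2)^2 = 1/2).
Summing one r·B term per recipient: 3·0.0625·0.248 + 3·0.5·0.542 = 0.8595.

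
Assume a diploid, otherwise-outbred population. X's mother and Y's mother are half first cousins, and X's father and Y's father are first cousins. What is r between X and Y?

Relatedness sums over independent paths through distinct common ancestors.
X and Y are related in two ways: half second cousins through their mothers (r = 1/64) and second cousins through their fathers (r = 1/32).
r = 1/64 + 1/32 = 3/64 = 0.046875.

0.046875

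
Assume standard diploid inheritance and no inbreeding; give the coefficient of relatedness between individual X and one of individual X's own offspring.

0.5

Each parent–offspring link contributes a factor of 1/2, and independent paths through distinct common ancestors add.
One parent–offspring link: r = (1/2)^1 = 1/2.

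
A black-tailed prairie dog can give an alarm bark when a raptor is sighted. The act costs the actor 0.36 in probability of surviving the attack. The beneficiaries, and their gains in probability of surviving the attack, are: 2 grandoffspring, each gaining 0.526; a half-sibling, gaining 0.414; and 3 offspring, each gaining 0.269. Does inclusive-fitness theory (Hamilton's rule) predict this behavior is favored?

Yes

Hamilton's rule: the trait is favored when the sum of r·B over every recipient exceeds the actor's cost C.
r to a grandoffspring = 1/4 (two parent–offspring links: r = (1/2)^2 = 1/4).
r to a half-sibling = 1/4 (half-sibs share one parent — one path of length 2: r = (1/2)^2 = 1/4).
r to an offspring = 0.5 (one parent–offspring link: r = (1/2)^1 = 1/2).
Summing one r·B term per recipient: 2·0.25·0.526 + 1·0.25·0.414 + 3·0.5·0.269 = 0.77.
0.77 > 0.36: the indirect benefit exceeds the cost.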